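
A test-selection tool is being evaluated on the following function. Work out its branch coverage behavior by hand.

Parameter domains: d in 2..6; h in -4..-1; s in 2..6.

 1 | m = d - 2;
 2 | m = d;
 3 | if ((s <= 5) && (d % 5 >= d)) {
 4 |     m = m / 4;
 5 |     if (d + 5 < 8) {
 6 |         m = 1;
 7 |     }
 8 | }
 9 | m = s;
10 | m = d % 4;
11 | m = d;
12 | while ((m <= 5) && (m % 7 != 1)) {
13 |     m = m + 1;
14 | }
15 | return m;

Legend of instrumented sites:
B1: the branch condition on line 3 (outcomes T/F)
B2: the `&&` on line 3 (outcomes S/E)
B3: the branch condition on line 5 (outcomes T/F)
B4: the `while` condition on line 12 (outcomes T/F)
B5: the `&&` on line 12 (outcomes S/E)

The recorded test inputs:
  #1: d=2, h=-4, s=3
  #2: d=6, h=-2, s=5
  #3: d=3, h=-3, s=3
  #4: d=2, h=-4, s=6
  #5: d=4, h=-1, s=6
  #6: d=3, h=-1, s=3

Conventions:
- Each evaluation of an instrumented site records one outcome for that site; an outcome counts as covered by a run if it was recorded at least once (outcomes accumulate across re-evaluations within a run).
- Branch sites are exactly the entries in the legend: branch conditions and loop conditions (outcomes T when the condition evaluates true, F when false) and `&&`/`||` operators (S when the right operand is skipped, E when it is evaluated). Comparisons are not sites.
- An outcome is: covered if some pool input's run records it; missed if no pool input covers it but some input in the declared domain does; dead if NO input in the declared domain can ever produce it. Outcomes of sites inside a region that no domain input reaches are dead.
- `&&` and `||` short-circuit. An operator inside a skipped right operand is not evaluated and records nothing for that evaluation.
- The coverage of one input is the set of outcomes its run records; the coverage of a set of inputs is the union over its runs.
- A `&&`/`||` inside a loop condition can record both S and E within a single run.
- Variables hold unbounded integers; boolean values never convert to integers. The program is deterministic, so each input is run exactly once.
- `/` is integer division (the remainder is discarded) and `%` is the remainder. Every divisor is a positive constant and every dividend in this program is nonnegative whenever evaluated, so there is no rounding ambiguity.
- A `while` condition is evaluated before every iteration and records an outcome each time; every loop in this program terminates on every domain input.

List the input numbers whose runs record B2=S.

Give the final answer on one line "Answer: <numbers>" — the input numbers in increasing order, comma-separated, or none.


input #1 (d=2, h=-4, s=3): never hits B2=S
input #2 (d=6, h=-2, s=5): never hits B2=S
input #3 (d=3, h=-3, s=3): never hits B2=S
input #4 (d=2, h=-4, s=6): hits B2=S
input #5 (d=4, h=-1, s=6): hits B2=S
input #6 (d=3, h=-1, s=3): never hits B2=S
Answer: 4, 5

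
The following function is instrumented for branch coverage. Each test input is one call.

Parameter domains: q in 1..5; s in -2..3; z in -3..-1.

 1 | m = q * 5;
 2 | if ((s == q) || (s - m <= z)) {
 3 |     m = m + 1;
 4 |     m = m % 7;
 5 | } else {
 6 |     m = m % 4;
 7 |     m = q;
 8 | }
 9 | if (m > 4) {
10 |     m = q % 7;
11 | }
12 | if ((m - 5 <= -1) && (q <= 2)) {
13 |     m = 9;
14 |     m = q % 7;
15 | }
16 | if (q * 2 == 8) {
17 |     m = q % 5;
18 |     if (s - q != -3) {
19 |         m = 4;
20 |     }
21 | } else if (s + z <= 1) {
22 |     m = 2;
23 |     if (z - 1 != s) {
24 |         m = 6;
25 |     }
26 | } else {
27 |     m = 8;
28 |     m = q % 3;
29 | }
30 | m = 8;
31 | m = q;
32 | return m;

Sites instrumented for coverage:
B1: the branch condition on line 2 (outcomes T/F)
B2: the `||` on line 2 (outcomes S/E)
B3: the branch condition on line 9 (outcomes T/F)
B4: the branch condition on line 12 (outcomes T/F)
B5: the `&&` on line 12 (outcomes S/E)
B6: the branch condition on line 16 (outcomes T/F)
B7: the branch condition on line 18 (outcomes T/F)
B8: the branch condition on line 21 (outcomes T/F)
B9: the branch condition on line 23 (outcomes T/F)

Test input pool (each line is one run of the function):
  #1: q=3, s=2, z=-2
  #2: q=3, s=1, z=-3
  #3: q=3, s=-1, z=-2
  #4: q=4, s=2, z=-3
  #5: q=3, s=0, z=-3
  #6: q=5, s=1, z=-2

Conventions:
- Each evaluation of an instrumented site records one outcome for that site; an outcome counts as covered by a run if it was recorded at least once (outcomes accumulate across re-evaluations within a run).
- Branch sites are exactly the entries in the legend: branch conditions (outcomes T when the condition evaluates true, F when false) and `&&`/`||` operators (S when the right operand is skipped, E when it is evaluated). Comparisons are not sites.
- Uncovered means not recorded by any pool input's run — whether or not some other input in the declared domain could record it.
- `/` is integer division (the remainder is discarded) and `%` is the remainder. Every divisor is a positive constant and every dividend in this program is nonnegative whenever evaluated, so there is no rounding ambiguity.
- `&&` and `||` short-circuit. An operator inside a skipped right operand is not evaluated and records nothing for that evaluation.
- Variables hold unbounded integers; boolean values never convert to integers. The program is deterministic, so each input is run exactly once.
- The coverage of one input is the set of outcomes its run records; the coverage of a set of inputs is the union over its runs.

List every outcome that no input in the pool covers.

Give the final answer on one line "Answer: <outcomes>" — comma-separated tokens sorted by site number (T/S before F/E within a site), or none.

#1 (q=3, s=2, z=-2) -> B2->E, B1->T, B3->F, B5->E, B4->F, B6->F, B8->T, B9->T; covered: B1=T, B2=E, B3=F, B4=F, B5=E, B6=F, B8=T, B9=T
#2 (q=3, s=1, z=-3) -> B2->E, B1->T, B3->F, B5->E, B4->F, B6->F, B8->T, B9->T; covered: B1=T, B2=E, B3=F, B4=F, B5=E, B6=F, B8=T, B9=T
#3 (q=3, s=-1, z=-2) -> B2->E, B1->T, B3->F, B5->E, B4->F, B6->F, B8->T, B9->T; covered: B1=T, B2=E, B3=F, B4=F, B5=E, B6=F, B8=T, B9=T
#4 (q=4, s=2, z=-3) -> B2->E, B1->T, B3->F, B5->E, B4->F, B6->T, B7->T; covered: B1=T, B2=E, B3=F, B4=F, B5=E, B6=T, B7=T
#5 (q=3, s=0, z=-3) -> B2->E, B1->T, B3->F, B5->E, B4->F, B6->F, B8->T, B9->T; covered: B1=T, B2=E, B3=F, B4=F, B5=E, B6=F, B8=T, B9=T
#6 (q=5, s=1, z=-2) -> B2->E, B1->T, B3->T, B5->S, B4->F, B6->F, B8->T, B9->T; covered: B1=T, B2=E, B3=T, B4=F, B5=S, B6=F, B8=T, B9=T
union over the pool: B1=T, B2=E, B3=T, B3=F, B4=F, B5=S, B5=E, B6=T, B6=F, B7=T, B8=T, B9=T
uncovered (6 of 18): B1=F, B2=S, B4=T, B7=F, B8=F, B9=F

Answer: B1=F, B2=S, B4=T, B7=F, B8=F, B9=F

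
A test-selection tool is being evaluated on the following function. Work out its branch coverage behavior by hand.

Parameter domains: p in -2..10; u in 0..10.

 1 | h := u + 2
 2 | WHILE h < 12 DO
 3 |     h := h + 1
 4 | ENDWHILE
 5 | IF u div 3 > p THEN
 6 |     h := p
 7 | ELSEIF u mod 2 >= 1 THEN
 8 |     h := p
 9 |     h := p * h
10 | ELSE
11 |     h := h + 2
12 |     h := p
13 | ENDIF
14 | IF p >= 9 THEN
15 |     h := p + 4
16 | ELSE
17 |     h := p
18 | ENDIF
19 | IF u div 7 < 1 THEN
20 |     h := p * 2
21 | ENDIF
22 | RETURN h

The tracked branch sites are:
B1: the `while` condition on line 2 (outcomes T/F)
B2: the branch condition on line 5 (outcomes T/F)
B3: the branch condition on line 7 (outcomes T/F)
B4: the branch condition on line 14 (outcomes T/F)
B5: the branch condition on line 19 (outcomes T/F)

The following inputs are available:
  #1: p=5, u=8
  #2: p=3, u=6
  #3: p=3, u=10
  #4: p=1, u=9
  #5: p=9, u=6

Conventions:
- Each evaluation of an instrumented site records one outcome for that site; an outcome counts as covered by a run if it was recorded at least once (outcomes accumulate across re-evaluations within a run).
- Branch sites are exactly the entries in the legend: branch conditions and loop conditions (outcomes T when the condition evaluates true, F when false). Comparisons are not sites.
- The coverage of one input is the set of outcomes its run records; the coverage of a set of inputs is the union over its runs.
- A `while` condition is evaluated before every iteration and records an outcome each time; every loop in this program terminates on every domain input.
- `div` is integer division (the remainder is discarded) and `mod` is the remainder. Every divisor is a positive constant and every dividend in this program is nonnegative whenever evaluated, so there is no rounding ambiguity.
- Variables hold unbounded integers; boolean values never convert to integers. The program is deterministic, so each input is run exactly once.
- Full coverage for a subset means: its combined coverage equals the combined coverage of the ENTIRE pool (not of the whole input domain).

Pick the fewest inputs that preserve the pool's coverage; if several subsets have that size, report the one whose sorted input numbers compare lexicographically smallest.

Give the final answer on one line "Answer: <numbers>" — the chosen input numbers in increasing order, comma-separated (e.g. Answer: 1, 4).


input #1, p=5, u=8: events B1->T, B1->T, B1->F, B2->F, B3->F, B4->F, B5->F; outcomes B1=T, B1=F, B2=F, B3=F, B4=F, B5=F
input #2, p=3, u=6: events B1->T, B1->T, B1->T, B1->T, B1->F, B2->F, B3->F, B4->F, B5->T; outcomes B1=T, B1=F, B2=F, B3=F, B4=F, B5=T
input #3, p=3, u=10: events B1->F, B2->F, B3->F, B4->F, B5->F; outcomes B1=F, B2=F, B3=F, B4=F, B5=F
input #4, p=1, u=9: events B1->T, B1->F, B2->T, B4->F, B5->F; outcomes B1=T, B1=F, B2=T, B4=F, B5=F
input #5, p=9, u=6: events B1->T, B1->T, B1->T, B1->T, B1->F, B2->F, B3->F, B4->T, B5->T; outcomes B1=T, B1=F, B2=F, B3=F, B4=T, B5=T
union over all inputs: B1=T, B1=F, B2=T, B2=F, B3=F, B4=T, B4=F, B5=T, B5=F (9 outcomes)
size 1 is not enough: best union over all size-1 subsets is 6/9
inputs {4, 5} (size 2) cover everything; no size-2 subset with a lexicographically smaller index list covers all 9
Answer: 4, 5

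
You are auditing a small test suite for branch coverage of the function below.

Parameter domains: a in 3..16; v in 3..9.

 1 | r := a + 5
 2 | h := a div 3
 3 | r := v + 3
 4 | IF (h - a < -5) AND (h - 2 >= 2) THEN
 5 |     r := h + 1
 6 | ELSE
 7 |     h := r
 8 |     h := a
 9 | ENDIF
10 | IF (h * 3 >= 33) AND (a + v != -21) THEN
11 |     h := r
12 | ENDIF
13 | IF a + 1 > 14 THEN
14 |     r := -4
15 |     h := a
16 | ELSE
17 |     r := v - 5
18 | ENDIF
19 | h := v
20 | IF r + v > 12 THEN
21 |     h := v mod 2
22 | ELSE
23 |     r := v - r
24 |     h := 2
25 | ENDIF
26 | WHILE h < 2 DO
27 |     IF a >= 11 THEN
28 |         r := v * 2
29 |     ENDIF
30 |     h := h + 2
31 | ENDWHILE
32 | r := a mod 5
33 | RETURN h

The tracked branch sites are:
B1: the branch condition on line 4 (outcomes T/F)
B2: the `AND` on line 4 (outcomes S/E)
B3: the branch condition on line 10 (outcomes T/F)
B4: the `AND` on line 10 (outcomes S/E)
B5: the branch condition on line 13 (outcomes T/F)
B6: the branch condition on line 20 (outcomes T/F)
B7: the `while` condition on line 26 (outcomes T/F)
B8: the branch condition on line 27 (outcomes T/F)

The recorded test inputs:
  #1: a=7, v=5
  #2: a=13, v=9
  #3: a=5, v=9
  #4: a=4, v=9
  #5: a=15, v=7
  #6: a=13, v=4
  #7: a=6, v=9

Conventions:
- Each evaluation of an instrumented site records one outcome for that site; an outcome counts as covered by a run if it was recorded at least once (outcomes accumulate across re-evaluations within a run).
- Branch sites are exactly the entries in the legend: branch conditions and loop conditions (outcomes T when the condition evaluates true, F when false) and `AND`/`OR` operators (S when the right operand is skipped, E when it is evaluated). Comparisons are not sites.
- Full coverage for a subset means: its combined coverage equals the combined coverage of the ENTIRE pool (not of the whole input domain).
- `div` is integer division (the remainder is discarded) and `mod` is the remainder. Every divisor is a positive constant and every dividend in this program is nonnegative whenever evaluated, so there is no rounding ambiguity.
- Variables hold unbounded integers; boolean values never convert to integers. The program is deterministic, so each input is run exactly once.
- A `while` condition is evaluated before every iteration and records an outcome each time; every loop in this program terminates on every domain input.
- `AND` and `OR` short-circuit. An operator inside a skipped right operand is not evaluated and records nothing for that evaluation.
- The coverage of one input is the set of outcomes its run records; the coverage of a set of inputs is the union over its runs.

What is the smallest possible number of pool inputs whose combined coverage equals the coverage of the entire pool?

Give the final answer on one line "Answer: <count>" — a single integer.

input #1, a=7, v=5: outcomes B1=F, B2=S, B3=F, B4=S, B5=F, B6=F, B7=F
input #2, a=13, v=9: outcomes B1=T, B2=E, B3=F, B4=S, B5=F, B6=T, B7=T, B7=F, B8=T
input #3, a=5, v=9: outcomes B1=F, B2=S, B3=F, B4=S, B5=F, B6=T, B7=T, B7=F, B8=F
input #4, a=4, v=9: outcomes B1=F, B2=S, B3=F, B4=S, B5=F, B6=T, B7=T, B7=F, B8=F
input #5, a=15, v=7: outcomes B1=T, B2=E, B3=F, B4=S, B5=T, B6=F, B7=F
input #6, a=13, v=4: outcomes B1=T, B2=E, B3=F, B4=S, B5=F, B6=F, B7=F
input #7, a=6, v=9: outcomes B1=F, B2=S, B3=F, B4=S, B5=F, B6=T, B7=T, B7=F, B8=F
the full pool covers 14 outcomes: B1=T, B1=F, B2=S, B2=E, B3=F, B4=S, B5=T, B5=F, B6=T, B6=F, B7=T, B7=F, B8=T, B8=F
no size-1 subset reaches all 14 outcomes (best union: 9/14)
no size-2 subset reaches all 14 outcomes (best union: 13/14)
inputs {2, 3, 5} (size 3) cover everything; no size-3 subset with a lexicographically smaller index list covers all 14

Answer: 3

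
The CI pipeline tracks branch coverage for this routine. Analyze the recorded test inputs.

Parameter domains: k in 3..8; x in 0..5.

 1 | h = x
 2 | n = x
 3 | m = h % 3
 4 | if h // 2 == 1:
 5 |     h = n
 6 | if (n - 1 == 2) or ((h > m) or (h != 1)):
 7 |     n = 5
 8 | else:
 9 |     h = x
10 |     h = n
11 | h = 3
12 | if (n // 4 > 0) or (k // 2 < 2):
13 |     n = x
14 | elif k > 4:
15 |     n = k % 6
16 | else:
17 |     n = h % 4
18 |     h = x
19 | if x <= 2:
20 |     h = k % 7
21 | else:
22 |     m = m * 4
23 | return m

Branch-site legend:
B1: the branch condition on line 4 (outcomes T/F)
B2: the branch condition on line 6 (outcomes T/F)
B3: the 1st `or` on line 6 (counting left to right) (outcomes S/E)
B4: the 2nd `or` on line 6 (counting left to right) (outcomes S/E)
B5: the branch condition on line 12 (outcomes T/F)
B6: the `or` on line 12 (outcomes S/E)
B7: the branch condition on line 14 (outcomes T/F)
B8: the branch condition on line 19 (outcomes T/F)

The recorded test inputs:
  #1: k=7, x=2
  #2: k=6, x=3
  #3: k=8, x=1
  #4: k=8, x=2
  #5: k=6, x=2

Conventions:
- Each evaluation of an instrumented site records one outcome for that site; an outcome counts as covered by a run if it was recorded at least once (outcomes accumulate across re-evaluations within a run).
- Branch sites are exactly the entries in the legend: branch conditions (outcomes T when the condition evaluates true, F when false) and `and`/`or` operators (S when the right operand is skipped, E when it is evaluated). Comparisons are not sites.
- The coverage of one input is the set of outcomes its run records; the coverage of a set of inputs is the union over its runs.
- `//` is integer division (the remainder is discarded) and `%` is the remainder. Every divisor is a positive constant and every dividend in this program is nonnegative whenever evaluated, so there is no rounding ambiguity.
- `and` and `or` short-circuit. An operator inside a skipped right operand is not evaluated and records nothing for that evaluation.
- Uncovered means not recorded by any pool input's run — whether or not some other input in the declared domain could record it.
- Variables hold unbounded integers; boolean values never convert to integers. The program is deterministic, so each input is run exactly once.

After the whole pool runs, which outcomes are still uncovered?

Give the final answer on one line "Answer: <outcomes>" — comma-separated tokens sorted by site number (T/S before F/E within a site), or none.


test 1 (k=7, x=2) hits B1=T, B2=T, B3=E, B4=E, B5=T, B6=S, B8=T
test 2 (k=6, x=3) hits B1=T, B2=T, B3=S, B5=T, B6=S, B8=F
test 3 (k=8, x=1) hits B1=F, B2=F, B3=E, B4=E, B5=F, B6=E, B7=T, B8=T
test 4 (k=8, x=2) hits B1=T, B2=T, B3=E, B4=E, B5=T, B6=S, B8=T
test 5 (k=6, x=2) hits B1=T, B2=T, B3=E, B4=E, B5=T, B6=S, B8=T
union over the pool: B1=T, B1=F, B2=T, B2=F, B3=S, B3=E, B4=E, B5=T, B5=F, B6=S, B6=E, B7=T, B8=T, B8=F
uncovered (2 of 16): B4=S, B7=F
Answer: B4=S, B7=F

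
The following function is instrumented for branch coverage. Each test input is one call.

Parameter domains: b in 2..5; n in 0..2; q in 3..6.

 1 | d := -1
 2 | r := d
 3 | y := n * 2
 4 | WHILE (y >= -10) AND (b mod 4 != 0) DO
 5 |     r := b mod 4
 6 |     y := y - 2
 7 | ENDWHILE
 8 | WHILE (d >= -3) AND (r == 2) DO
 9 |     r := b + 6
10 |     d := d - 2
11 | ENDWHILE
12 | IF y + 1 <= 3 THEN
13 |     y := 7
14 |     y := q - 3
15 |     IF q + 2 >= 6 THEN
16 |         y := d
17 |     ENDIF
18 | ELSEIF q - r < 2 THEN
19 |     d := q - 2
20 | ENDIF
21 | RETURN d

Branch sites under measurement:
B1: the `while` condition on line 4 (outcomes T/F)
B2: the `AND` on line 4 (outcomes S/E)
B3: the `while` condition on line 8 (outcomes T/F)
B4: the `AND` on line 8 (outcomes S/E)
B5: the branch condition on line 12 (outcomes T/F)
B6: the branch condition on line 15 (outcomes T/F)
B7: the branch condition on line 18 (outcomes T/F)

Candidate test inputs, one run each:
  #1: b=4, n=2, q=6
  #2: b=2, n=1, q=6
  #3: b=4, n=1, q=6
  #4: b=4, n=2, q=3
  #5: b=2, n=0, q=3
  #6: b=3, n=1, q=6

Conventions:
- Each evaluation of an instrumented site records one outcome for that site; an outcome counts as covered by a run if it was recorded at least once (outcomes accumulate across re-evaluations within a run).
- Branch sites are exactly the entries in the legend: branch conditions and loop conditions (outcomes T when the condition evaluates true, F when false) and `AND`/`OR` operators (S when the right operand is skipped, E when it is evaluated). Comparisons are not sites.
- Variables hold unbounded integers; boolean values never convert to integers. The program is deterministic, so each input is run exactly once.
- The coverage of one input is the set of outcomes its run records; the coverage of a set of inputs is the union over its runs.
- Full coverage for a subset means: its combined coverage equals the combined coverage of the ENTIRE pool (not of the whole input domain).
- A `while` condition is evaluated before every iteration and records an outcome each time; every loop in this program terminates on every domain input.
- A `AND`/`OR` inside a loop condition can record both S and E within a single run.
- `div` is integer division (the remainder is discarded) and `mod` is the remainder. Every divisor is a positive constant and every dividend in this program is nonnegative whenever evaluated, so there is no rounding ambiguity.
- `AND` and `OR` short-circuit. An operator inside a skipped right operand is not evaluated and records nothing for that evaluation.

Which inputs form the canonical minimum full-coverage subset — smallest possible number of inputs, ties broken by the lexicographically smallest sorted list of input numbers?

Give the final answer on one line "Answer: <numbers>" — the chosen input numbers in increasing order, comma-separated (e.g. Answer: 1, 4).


test 1 (b=4, n=2, q=6) fires B2->E, B1->F, B4->E, B3->F, B5->F, B7->F; hits B1=F, B2=E, B3=F, B4=E, B5=F, B7=F
test 2 (b=2, n=1, q=6) fires B2->E, B1->T, B2->E, B1->T, B2->E, B1->T, B2->E, B1->T, B2->E, B1->T, B2->E, B1->T, B2->E, B1->T, ...; hits B1=T, B1=F, B2=S, B2=E, B3=T, B3=F, B4=E, B5=T, B6=T
test 3 (b=4, n=1, q=6) fires B2->E, B1->F, B4->E, B3->F, B5->T, B6->T; hits B1=F, B2=E, B3=F, B4=E, B5=T, B6=T
test 4 (b=4, n=2, q=3) fires B2->E, B1->F, B4->E, B3->F, B5->F, B7->F; hits B1=F, B2=E, B3=F, B4=E, B5=F, B7=F
test 5 (b=2, n=0, q=3) fires B2->E, B1->T, B2->E, B1->T, B2->E, B1->T, B2->E, B1->T, B2->E, B1->T, B2->E, B1->T, B2->S, B1->F, ...; hits B1=T, B1=F, B2=S, B2=E, B3=T, B3=F, B4=E, B5=T, B6=F
test 6 (b=3, n=1, q=6) fires B2->E, B1->T, B2->E, B1->T, B2->E, B1->T, B2->E, B1->T, B2->E, B1->T, B2->E, B1->T, B2->E, B1->T, ...; hits B1=T, B1=F, B2=S, B2=E, B3=F, B4=E, B5=T, B6=T
union over all inputs: B1=T, B1=F, B2=S, B2=E, B3=T, B3=F, B4=E, B5=T, B5=F, B6=T, B6=F, B7=F (12 outcomes)
every size-1 subset falls short of the 12 outcomes (best: 9/12)
every size-2 subset falls short of the 12 outcomes (best: 11/12)
inputs {1, 2, 5} (size 3) cover everything; no size-3 subset with a lexicographically smaller index list covers all 12
Answer: 1, 2, 5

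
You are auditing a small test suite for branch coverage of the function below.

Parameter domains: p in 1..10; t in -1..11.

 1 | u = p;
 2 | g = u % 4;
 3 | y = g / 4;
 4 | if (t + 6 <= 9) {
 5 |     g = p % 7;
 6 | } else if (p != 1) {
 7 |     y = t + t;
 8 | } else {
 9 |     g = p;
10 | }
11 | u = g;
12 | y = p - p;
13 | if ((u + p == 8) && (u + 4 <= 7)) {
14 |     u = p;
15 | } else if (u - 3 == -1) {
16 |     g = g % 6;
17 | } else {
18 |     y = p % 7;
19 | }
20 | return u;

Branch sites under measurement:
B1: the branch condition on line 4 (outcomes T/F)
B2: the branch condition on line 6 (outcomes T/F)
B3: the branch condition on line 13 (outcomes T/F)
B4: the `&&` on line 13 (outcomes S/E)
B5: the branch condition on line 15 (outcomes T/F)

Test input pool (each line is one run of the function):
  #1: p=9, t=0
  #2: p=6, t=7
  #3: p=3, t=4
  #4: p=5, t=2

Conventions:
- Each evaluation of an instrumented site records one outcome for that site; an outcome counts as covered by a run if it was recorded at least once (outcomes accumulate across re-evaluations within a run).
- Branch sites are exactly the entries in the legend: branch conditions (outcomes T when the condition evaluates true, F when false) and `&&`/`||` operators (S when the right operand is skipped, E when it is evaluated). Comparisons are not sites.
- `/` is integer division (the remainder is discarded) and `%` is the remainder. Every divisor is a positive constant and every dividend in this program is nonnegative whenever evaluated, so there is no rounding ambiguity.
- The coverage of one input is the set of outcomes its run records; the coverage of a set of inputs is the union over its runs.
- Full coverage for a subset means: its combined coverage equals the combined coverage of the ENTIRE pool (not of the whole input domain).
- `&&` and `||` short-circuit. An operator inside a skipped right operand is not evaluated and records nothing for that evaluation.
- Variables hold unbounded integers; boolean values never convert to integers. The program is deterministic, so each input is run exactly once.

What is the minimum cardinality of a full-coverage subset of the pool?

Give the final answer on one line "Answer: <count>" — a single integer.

input #1 (p=9, t=0): events B1->T, B4->S, B3->F, B5->T; covers B1=T, B3=F, B4=S, B5=T
input #2 (p=6, t=7): events B1->F, B2->T, B4->E, B3->T; covers B1=F, B2=T, B3=T, B4=E
input #3 (p=3, t=4): events B1->F, B2->T, B4->S, B3->F, B5->F; covers B1=F, B2=T, B3=F, B4=S, B5=F
input #4 (p=5, t=2): events B1->T, B4->S, B3->F, B5->F; covers B1=T, B3=F, B4=S, B5=F
union over all inputs: B1=T, B1=F, B2=T, B3=T, B3=F, B4=S, B4=E, B5=T, B5=F (9 outcomes)
every size-1 subset falls short of the 9 outcomes (best: 5/9)
every size-2 subset falls short of the 9 outcomes (best: 8/9)
inputs {1, 2, 3} (size 3) cover everything; no size-3 subset with a lexicographically smaller index list covers all 9

Answer: 3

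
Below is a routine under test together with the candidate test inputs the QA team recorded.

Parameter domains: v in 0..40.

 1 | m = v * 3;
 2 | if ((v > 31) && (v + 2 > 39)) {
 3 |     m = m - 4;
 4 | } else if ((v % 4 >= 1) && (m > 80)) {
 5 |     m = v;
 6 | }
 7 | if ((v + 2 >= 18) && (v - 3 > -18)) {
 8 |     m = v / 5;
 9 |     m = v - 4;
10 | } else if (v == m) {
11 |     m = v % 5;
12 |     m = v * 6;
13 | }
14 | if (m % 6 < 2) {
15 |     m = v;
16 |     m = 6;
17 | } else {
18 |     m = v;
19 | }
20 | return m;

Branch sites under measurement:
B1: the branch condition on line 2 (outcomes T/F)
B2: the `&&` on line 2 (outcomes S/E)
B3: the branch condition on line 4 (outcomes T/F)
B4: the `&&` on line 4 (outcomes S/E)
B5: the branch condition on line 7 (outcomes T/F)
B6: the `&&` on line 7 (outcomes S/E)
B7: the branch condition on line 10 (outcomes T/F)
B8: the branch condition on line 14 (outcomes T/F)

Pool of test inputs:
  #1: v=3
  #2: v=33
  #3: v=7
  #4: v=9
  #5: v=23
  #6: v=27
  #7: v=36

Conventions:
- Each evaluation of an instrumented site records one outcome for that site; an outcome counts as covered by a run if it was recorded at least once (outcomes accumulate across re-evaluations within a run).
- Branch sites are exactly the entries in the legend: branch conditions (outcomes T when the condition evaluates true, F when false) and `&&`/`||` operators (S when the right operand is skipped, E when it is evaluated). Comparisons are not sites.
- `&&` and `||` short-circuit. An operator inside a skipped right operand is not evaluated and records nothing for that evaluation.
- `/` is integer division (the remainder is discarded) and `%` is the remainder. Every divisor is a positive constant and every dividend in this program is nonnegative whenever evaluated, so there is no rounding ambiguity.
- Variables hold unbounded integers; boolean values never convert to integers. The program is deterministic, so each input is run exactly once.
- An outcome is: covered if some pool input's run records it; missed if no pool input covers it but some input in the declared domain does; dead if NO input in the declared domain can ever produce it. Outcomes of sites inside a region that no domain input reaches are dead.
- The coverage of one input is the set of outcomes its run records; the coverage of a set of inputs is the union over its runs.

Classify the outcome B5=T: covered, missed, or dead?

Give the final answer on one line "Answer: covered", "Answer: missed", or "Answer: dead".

B5=T is recorded by pool input(s) 2, 5, 6, 7 -> covered

Answer: covered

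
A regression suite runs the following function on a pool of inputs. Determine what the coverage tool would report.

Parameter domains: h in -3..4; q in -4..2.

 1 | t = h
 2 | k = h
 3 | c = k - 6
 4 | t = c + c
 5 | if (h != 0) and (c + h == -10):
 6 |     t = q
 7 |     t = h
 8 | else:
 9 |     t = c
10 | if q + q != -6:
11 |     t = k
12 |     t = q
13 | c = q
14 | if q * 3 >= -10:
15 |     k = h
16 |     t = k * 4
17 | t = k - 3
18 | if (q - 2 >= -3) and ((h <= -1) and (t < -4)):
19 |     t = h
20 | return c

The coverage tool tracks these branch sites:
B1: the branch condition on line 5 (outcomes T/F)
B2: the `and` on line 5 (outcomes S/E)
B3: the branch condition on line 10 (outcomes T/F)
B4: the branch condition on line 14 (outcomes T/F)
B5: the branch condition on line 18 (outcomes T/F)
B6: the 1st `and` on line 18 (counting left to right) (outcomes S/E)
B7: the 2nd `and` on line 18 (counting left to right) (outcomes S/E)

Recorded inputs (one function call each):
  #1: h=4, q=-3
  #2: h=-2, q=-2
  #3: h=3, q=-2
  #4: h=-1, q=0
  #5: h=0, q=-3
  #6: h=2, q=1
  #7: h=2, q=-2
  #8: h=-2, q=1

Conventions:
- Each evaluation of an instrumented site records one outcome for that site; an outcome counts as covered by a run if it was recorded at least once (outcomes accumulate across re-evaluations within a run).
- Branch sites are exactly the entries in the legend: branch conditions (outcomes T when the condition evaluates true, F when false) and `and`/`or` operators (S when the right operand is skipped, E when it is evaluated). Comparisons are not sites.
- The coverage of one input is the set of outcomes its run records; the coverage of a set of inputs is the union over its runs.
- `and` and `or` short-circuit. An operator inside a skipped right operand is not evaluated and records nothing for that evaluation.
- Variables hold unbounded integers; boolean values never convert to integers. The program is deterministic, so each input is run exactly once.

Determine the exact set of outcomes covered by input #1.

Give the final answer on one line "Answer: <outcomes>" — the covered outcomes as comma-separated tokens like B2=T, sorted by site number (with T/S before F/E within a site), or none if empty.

Event log for input #1 (h=4, q=-3):
  B2->E, B1->F, B3->F, B4->T, B6->S, B5->F
deduplicating events, the covered set is: B1=F, B2=E, B3=F, B4=T, B5=F, B6=S

Answer: B1=F, B2=E, B3=F, B4=T, B5=F, B6=S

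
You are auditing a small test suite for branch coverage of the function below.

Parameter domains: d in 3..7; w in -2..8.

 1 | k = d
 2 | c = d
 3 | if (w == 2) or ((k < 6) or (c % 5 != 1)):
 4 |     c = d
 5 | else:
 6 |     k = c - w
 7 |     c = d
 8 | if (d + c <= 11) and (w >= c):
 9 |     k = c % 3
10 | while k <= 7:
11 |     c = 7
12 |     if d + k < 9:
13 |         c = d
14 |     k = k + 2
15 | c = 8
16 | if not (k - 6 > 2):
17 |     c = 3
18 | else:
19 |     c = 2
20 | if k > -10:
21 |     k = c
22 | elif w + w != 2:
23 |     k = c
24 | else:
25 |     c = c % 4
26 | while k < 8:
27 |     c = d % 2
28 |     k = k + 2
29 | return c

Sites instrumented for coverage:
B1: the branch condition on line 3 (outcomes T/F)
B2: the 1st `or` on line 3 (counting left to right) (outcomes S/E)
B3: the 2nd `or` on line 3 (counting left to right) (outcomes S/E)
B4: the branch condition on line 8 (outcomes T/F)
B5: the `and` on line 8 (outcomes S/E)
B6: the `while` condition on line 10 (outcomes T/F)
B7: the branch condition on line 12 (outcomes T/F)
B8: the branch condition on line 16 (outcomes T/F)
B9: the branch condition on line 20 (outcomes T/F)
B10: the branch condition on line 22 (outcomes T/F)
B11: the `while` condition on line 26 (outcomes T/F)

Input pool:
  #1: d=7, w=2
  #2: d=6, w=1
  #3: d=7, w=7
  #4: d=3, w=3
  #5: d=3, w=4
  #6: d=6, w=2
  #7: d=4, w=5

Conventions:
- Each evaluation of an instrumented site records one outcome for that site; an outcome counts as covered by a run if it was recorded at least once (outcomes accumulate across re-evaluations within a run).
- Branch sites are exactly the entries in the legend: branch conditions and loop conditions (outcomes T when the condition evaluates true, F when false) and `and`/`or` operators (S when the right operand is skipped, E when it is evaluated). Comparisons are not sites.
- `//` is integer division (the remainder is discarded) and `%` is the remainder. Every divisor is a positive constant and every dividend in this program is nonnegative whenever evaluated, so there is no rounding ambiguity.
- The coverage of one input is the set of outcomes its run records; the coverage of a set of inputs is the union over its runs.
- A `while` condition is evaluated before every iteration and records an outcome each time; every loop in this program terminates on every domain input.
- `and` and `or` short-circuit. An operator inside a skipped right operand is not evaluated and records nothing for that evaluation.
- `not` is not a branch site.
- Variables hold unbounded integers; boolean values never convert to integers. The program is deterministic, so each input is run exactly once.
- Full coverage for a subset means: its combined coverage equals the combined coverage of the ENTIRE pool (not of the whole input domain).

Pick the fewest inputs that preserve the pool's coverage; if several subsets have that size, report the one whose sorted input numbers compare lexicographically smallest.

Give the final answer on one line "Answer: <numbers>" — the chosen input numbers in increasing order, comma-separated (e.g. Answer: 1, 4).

test 1 (d=7, w=2) hits B1=T, B2=S, B4=F, B5=S, B6=T, B6=F, B7=F, B8=F, B9=T, B11=T, B11=F
test 2 (d=6, w=1) hits B1=F, B2=E, B3=E, B4=F, B5=S, B6=T, B6=F, B7=F, B8=F, B9=T, B11=T, B11=F
test 3 (d=7, w=7) hits B1=T, B2=E, B3=E, B4=F, B5=S, B6=T, B6=F, B7=F, B8=F, B9=T, B11=T, B11=F
test 4 (d=3, w=3) hits B1=T, B2=E, B3=S, B4=T, B5=E, B6=T, B6=F, B7=T, B7=F, B8=T, B9=T, B11=T, B11=F
test 5 (d=3, w=4) hits B1=T, B2=E, B3=S, B4=T, B5=E, B6=T, B6=F, B7=T, B7=F, B8=T, B9=T, B11=T, B11=F
test 6 (d=6, w=2) hits B1=T, B2=S, B4=F, B5=S, B6=T, B6=F, B7=F, B8=T, B9=T, B11=T, B11=F
test 7 (d=4, w=5) hits B1=T, B2=E, B3=S, B4=T, B5=E, B6=T, B6=F, B7=T, B7=F, B8=F, B9=T, B11=T, B11=F
pool-wide coverage (19 outcomes): B1=T, B1=F, B2=S, B2=E, B3=S, B3=E, B4=T, B4=F, B5=S, B5=E, B6=T, B6=F, B7=T, B7=F, B8=T, B8=F, B9=T, B11=T, B11=F
every size-1 subset falls short of the 19 outcomes (best: 13/19)
every size-2 subset falls short of the 19 outcomes (best: 18/19)
the canonical winner is {1, 2, 4}: size 3, full 19-outcome coverage, earliest index list among size-3 covers

Answer: 1, 2, 4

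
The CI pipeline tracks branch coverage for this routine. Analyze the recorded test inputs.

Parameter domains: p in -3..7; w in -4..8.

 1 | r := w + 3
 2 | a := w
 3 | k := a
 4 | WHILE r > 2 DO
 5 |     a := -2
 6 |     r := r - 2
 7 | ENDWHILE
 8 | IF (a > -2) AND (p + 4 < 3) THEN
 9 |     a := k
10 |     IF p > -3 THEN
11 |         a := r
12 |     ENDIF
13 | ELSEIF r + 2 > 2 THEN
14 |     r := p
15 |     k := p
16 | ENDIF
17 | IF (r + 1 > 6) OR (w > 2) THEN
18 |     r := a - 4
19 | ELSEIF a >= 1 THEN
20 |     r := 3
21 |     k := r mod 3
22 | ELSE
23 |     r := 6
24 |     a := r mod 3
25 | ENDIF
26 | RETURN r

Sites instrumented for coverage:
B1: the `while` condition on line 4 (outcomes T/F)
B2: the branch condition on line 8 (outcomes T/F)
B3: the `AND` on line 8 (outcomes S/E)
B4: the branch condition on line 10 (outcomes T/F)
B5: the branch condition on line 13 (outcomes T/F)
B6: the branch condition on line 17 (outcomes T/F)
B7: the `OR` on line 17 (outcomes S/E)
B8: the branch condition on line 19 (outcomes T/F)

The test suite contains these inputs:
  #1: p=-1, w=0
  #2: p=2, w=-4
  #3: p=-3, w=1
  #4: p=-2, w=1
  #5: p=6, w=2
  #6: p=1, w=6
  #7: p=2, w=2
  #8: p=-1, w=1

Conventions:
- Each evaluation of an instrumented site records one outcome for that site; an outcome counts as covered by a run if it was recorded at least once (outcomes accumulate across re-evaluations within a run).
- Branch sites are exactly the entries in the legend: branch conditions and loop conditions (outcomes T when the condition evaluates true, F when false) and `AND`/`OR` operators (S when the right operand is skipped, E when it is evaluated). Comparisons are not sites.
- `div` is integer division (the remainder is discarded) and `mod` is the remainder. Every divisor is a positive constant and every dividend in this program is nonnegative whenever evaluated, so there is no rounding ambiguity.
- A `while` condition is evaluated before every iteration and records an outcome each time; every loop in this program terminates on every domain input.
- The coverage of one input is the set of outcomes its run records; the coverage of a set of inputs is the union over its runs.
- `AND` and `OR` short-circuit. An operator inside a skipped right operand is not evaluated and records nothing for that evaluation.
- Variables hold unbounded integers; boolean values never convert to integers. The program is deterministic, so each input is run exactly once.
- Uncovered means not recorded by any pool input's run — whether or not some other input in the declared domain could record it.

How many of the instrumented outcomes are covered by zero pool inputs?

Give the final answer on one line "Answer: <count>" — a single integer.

run #1 (p=-1, w=0) records B1=T, B1=F, B2=F, B3=S, B5=T, B6=F, B7=E, B8=F
run #2 (p=2, w=-4) records B1=F, B2=F, B3=S, B5=F, B6=F, B7=E, B8=F
run #3 (p=-3, w=1) records B1=T, B1=F, B2=F, B3=S, B5=T, B6=F, B7=E, B8=F
run #4 (p=-2, w=1) records B1=T, B1=F, B2=F, B3=S, B5=T, B6=F, B7=E, B8=F
run #5 (p=6, w=2) records B1=T, B1=F, B2=F, B3=S, B5=T, B6=T, B7=S
run #6 (p=1, w=6) records B1=T, B1=F, B2=F, B3=S, B5=T, B6=T, B7=E
run #7 (p=2, w=2) records B1=T, B1=F, B2=F, B3=S, B5=T, B6=F, B7=E, B8=F
run #8 (p=-1, w=1) records B1=T, B1=F, B2=F, B3=S, B5=T, B6=F, B7=E, B8=F
union over the pool: B1=T, B1=F, B2=F, B3=S, B5=T, B5=F, B6=T, B6=F, B7=S, B7=E, B8=F
uncovered (5 of 16): B2=T, B3=E, B4=T, B4=F, B8=T

Answer: 5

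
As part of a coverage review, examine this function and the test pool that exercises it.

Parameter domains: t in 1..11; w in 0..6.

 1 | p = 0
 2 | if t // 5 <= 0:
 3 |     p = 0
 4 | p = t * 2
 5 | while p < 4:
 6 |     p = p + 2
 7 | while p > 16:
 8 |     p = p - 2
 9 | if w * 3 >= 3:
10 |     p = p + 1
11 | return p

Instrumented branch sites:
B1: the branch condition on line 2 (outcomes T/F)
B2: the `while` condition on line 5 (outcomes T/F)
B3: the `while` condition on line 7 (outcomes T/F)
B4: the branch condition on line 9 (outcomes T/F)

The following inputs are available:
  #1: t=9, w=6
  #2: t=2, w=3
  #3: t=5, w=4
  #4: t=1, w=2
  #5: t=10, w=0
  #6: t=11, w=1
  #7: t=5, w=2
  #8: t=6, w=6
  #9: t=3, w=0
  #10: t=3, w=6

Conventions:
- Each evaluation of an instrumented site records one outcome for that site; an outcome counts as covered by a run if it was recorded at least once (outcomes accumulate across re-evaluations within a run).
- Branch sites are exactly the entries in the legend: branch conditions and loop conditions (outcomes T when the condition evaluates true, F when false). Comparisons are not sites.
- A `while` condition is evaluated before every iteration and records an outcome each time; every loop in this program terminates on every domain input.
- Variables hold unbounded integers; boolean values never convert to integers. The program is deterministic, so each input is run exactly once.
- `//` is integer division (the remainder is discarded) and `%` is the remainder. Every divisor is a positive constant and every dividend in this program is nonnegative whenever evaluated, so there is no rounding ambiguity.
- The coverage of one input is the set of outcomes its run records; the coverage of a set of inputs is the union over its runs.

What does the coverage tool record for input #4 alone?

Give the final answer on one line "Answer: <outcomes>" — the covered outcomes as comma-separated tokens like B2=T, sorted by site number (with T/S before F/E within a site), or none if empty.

Tracing the run of input #4 (t=1, w=2):
  B1->T, B2->T, B2->F, B3->F, B4->T
as a set, this run covers: B1=T, B2=T, B2=F, B3=F, B4=T

Answer: B1=T, B2=T, B2=F, B3=F, B4=T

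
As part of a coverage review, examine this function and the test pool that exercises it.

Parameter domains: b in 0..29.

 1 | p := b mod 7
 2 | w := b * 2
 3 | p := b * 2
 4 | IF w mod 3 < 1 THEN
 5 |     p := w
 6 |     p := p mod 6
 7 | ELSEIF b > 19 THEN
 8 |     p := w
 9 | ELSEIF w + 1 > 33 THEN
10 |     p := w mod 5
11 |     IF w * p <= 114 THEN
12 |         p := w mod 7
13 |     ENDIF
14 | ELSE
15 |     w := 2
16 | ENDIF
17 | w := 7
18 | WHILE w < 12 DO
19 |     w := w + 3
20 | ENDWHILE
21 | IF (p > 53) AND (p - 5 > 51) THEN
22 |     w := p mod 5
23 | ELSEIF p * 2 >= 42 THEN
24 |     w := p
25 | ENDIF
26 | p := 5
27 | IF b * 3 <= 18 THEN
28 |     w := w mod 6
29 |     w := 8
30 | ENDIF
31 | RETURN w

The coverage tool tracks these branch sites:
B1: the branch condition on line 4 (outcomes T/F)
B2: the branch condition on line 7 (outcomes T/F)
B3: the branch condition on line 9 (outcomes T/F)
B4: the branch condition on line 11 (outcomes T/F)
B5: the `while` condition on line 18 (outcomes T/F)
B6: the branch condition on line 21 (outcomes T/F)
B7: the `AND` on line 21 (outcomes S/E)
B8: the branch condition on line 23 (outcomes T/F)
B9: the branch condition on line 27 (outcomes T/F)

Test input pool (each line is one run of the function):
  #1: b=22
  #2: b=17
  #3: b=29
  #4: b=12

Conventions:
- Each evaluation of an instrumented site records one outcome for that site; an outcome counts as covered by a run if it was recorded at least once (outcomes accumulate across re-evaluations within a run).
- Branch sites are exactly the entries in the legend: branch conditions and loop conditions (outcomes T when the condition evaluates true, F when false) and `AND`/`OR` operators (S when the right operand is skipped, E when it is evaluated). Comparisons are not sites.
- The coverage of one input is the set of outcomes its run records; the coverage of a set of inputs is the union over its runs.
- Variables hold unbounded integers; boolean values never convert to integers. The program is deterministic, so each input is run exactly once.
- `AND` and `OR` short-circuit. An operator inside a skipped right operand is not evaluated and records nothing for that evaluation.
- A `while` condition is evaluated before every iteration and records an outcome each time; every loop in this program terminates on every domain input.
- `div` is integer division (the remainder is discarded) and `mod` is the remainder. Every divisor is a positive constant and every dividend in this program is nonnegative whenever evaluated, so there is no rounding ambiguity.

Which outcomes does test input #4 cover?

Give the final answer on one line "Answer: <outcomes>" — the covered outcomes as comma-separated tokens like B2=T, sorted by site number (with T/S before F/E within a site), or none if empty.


Event log for input #4 (b=12):
  B1->T, B5->T, B5->T, B5->F, B7->S, B6->F, B8->F, B9->F
as a set, this run covers: B1=T, B5=T, B5=F, B6=F, B7=S, B8=F, B9=F
Answer: B1=T, B5=T, B5=F, B6=F, B7=S, B8=F, B9=F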